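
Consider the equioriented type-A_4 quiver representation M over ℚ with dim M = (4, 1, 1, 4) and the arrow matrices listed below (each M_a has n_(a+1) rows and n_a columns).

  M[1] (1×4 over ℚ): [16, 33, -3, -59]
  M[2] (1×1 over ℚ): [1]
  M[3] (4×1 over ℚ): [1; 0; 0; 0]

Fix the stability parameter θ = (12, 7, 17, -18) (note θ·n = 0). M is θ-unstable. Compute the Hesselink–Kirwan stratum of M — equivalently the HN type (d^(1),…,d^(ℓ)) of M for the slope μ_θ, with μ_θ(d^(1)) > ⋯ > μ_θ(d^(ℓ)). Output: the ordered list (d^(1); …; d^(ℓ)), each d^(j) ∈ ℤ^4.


Barcode: M ≅ I[1,1]^3, I[1,4], I[4,4]^3. HN layers by μ_θ (3 steps, strictly decreasing):
  μ^(1)=12; μ^(2)=9/2; μ^(3)=-18

((3, 0, 0, 0); (1, 1, 1, 1); (0, 0, 0, 3))


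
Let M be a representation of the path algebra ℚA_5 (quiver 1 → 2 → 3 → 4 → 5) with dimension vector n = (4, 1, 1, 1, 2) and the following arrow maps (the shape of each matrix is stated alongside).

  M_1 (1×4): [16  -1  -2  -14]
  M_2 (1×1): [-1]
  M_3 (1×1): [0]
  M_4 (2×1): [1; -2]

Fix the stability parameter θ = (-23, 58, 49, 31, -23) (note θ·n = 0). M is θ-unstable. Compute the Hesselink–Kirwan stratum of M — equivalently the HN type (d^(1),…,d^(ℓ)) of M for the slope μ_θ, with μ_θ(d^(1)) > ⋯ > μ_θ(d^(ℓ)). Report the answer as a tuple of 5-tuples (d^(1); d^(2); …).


Interval decomposition of M: I[1,1]^3, I[1,3], I[4,5], I[5,5].
HN type (ℓ=3): μ^(1)=107/2; μ^(2)=4; μ^(3)=-23

((0, 1, 1, 0, 0); (0, 0, 0, 1, 1); (4, 0, 0, 0, 1))


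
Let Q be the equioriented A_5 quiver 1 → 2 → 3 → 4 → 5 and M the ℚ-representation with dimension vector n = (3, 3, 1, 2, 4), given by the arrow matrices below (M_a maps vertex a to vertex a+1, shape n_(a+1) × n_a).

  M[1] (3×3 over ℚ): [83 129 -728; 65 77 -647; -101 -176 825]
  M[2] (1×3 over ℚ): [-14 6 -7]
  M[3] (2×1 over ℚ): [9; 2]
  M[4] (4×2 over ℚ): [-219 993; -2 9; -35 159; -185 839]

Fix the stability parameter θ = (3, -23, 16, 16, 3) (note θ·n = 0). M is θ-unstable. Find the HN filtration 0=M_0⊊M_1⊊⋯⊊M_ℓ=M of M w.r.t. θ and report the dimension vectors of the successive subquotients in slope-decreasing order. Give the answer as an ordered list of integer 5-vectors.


Barcode: M ≅ I[1,2]^2, I[1,5], I[4,5], I[5,5]^2. HN layers by μ_θ (4 steps, strictly decreasing):
  μ^(1)=35/3; μ^(2)=19/2; μ^(3)=3; μ^(4)=-10

((0, 0, 1, 1, 1); (0, 0, 0, 1, 1); (0, 0, 0, 0, 2); (3, 3, 0, 0, 0))


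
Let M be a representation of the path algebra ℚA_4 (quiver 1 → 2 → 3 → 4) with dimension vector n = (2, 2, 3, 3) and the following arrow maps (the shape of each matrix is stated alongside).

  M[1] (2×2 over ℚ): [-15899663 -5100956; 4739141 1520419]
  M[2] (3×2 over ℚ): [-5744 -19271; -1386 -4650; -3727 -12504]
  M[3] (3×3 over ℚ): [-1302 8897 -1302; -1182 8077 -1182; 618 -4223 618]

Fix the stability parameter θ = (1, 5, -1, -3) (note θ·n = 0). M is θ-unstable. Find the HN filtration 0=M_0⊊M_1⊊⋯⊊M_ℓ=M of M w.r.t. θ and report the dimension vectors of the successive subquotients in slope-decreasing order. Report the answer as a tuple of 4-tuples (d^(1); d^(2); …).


Barcode: M ≅ I[1,3]^2, I[3,4], I[4,4]^2. HN layers by μ_θ (4 steps, strictly decreasing):
  μ^(1)=2; μ^(2)=1; μ^(3)=-2; μ^(4)=-3

((0, 2, 2, 0); (2, 0, 0, 0); (0, 0, 1, 1); (0, 0, 0, 2))


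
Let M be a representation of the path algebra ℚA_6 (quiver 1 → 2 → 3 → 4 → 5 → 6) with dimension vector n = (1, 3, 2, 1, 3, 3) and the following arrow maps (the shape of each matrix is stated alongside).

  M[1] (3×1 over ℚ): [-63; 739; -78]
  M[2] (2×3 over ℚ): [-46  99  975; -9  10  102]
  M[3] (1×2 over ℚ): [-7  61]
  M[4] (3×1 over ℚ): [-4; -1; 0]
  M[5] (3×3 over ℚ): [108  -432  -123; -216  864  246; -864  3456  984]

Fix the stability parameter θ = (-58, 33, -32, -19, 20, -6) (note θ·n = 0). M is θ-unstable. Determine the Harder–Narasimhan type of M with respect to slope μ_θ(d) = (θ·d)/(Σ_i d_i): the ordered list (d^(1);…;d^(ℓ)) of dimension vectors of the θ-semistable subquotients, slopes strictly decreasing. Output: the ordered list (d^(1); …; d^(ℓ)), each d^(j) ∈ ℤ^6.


Interval decomposition of M: I[1,5], I[2,2], I[2,3], I[5,5], I[5,6], I[6,6]^2.
HN type (ℓ=6): μ^(1)=33; μ^(2)=20; μ^(3)=7; μ^(4)=1/2; μ^(5)=-6; μ^(6)=-58

((0, 1, 0, 0, 0, 0); (0, 0, 0, 0, 2, 0); (0, 0, 0, 0, 1, 1); (0, 1, 1, 0, 0, 0); (0, 1, 1, 1, 0, 2); (1, 0, 0, 0, 0, 0))


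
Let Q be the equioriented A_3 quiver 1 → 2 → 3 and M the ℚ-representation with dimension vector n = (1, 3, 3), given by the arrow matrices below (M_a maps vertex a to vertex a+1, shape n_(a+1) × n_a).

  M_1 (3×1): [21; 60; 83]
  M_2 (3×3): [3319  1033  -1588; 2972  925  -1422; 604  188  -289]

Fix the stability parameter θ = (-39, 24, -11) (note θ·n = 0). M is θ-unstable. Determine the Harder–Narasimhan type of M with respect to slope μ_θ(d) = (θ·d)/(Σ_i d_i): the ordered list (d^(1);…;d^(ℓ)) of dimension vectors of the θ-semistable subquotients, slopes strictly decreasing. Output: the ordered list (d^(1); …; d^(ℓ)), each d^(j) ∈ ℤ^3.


Barcode: M ≅ I[1,3], I[2,3]^2. HN layers by μ_θ (2 steps, strictly decreasing):
  μ^(1)=13/2; μ^(2)=-39

((0, 3, 3); (1, 0, 0))


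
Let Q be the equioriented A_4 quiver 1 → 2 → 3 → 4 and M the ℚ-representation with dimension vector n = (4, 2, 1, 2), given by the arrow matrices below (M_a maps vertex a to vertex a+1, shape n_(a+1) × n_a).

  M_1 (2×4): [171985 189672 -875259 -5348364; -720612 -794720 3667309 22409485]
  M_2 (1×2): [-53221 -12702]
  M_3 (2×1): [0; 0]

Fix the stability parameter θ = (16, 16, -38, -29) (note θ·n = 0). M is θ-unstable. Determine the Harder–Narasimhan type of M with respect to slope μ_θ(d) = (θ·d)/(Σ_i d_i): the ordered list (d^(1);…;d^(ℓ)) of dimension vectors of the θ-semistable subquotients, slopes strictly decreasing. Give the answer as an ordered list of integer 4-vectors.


Interval decomposition of M: I[1,1]^2, I[1,2], I[1,3], I[4,4]^2.
HN type (ℓ=3): μ^(1)=16; μ^(2)=-2; μ^(3)=-29

((3, 1, 0, 0); (1, 1, 1, 0); (0, 0, 0, 2))


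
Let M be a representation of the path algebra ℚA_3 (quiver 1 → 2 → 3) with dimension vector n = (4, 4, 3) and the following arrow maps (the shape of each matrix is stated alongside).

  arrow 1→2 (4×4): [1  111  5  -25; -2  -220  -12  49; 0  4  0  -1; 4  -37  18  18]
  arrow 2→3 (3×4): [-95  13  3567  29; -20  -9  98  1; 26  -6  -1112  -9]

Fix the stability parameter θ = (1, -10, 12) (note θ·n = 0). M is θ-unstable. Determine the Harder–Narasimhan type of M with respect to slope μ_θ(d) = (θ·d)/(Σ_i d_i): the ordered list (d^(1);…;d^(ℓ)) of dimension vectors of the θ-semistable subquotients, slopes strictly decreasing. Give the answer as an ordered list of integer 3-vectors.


Barcode: M ≅ I[1,2], I[1,3]^3. HN layers by μ_θ (2 steps, strictly decreasing):
  μ^(1)=12; μ^(2)=-9/2

((0, 0, 3); (4, 4, 0))


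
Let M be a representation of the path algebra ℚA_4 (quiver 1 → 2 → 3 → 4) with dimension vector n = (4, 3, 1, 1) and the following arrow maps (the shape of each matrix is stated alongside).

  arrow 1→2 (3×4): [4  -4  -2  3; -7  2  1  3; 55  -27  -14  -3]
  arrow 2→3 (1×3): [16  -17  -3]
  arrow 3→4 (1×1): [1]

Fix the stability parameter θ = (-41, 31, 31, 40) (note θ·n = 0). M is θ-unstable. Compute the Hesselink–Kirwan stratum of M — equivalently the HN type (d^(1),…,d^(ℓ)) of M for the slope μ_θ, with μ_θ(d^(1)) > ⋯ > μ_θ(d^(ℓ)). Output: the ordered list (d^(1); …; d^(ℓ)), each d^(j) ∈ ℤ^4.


Interval decomposition of M: I[1,1], I[1,2]^2, I[1,4].
HN type (ℓ=3): μ^(1)=40; μ^(2)=31; μ^(3)=-41

((0, 0, 0, 1); (0, 3, 1, 0); (4, 0, 0, 0))


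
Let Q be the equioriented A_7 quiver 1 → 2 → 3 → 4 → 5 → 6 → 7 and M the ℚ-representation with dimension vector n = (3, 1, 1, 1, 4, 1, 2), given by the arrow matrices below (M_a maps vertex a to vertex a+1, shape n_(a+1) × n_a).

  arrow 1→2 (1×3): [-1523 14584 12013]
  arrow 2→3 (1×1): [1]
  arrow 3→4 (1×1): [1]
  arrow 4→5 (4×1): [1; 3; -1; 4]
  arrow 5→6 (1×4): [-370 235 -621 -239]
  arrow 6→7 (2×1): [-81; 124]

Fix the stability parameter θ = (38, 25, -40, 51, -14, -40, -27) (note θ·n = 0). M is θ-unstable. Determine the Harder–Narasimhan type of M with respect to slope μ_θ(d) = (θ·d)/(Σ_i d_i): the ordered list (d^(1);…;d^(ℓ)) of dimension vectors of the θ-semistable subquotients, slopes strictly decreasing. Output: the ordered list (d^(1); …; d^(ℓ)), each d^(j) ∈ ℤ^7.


Barcode: M ≅ I[1,1]^2, I[1,5], I[5,5]^2, I[5,7], I[7,7]. HN layers by μ_θ (5 steps, strictly decreasing):
  μ^(1)=38; μ^(2)=37/2; μ^(3)=23/3; μ^(4)=-14; μ^(5)=-27

((2, 0, 0, 0, 0, 0, 0); (0, 0, 0, 1, 1, 0, 0); (1, 1, 1, 0, 0, 0, 0); (0, 0, 0, 0, 2, 0, 0); (0, 0, 0, 0, 1, 1, 2))


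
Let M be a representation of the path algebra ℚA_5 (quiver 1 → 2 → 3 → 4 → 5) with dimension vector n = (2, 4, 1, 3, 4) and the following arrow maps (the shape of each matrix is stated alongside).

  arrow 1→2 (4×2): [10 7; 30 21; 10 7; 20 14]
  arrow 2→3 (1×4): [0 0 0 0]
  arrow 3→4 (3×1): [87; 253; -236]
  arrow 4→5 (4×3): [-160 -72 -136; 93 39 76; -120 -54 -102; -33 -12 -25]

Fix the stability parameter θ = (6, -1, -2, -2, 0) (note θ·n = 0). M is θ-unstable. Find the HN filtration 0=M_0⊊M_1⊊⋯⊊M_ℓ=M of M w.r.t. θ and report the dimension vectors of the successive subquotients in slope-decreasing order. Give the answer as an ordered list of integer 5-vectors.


Interval decomposition of M: I[1,1], I[1,2], I[2,2]^3, I[3,5], I[4,4], I[4,5], I[5,5]^2.
HN type (ℓ=5): μ^(1)=6; μ^(2)=5/2; μ^(3)=0; μ^(4)=-1; μ^(5)=-2

((1, 0, 0, 0, 0); (1, 1, 0, 0, 0); (0, 0, 0, 0, 4); (0, 3, 0, 0, 0); (0, 0, 1, 3, 0))


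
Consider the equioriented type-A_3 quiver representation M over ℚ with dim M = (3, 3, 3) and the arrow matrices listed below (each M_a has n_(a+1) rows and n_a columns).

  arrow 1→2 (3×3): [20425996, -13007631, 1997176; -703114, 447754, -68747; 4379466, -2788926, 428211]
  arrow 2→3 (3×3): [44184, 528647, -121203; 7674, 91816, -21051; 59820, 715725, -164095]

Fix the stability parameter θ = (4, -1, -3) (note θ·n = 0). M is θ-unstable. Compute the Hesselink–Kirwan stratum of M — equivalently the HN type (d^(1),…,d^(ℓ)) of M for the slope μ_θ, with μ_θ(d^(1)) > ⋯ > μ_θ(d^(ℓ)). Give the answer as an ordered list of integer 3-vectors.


Barcode: M ≅ I[1,1], I[1,2], I[1,3], I[2,3], I[3,3]. HN layers by μ_θ (5 steps, strictly decreasing):
  μ^(1)=4; μ^(2)=3/2; μ^(3)=0; μ^(4)=-2; μ^(5)=-3

((1, 0, 0); (1, 1, 0); (1, 1, 1); (0, 1, 1); (0, 0, 1))


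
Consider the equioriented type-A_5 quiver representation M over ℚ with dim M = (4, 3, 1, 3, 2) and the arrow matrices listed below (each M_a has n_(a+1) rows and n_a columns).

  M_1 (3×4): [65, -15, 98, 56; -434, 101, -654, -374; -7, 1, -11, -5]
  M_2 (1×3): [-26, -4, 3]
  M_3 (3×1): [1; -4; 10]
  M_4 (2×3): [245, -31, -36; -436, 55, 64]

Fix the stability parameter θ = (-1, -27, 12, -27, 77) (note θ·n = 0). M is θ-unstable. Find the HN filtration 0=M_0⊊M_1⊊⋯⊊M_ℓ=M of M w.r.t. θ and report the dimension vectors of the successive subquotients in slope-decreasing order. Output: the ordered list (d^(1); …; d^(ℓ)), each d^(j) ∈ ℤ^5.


Interval decomposition of M: I[1,1], I[1,2]^2, I[1,5], I[4,4], I[4,5].
HN type (ℓ=5): μ^(1)=77; μ^(2)=-1; μ^(3)=-15/2; μ^(4)=-14; μ^(5)=-27

((0, 0, 0, 0, 2); (1, 0, 0, 0, 0); (0, 0, 1, 1, 0); (3, 3, 0, 0, 0); (0, 0, 0, 2, 0))


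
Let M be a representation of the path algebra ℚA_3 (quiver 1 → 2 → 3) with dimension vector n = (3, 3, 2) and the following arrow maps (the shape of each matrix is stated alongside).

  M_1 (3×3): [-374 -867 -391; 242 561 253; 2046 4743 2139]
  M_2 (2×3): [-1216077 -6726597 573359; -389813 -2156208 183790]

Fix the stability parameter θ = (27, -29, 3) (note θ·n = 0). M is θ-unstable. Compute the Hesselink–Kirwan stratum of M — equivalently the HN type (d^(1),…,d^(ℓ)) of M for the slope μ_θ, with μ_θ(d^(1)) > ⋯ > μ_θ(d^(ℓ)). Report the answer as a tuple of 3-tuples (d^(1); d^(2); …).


Interval decomposition of M: I[1,1]^2, I[1,3], I[2,2], I[2,3].
HN type (ℓ=4): μ^(1)=27; μ^(2)=3; μ^(3)=-1; μ^(4)=-29

((2, 0, 0); (0, 0, 2); (1, 1, 0); (0, 2, 0))


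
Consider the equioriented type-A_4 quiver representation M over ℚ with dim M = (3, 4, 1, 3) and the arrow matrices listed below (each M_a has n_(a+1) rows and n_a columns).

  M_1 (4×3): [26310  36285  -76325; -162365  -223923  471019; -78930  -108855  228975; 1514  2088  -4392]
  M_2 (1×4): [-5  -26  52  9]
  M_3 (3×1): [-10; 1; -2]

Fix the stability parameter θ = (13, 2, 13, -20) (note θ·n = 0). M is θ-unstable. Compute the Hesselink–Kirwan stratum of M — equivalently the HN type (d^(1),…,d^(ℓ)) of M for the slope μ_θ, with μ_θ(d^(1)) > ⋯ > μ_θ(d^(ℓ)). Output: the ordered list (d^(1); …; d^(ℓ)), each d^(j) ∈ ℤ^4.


Barcode: M ≅ I[1,1], I[1,2], I[1,4], I[2,2]^2, I[4,4]^2. HN layers by μ_θ (4 steps, strictly decreasing):
  μ^(1)=13; μ^(2)=15/2; μ^(3)=2; μ^(4)=-20

((1, 0, 0, 0); (1, 1, 0, 0); (1, 3, 1, 1); (0, 0, 0, 2))


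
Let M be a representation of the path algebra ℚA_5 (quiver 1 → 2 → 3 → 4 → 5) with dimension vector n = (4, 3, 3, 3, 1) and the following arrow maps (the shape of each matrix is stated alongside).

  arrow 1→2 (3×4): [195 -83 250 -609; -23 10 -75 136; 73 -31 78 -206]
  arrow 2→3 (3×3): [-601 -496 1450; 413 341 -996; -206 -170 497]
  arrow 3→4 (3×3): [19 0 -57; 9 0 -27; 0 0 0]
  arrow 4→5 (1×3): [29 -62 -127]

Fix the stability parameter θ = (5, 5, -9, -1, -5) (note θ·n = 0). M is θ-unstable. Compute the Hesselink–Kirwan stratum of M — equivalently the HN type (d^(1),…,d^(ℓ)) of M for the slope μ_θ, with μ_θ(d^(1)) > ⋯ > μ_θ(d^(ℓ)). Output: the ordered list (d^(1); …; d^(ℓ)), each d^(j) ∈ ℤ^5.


Barcode: M ≅ I[1,1], I[1,3]^2, I[1,5], I[4,4]^2. HN layers by μ_θ (3 steps, strictly decreasing):
  μ^(1)=5; μ^(2)=1/3; μ^(3)=-1

((1, 0, 0, 0, 0); (2, 2, 2, 0, 0); (1, 1, 1, 3, 1))


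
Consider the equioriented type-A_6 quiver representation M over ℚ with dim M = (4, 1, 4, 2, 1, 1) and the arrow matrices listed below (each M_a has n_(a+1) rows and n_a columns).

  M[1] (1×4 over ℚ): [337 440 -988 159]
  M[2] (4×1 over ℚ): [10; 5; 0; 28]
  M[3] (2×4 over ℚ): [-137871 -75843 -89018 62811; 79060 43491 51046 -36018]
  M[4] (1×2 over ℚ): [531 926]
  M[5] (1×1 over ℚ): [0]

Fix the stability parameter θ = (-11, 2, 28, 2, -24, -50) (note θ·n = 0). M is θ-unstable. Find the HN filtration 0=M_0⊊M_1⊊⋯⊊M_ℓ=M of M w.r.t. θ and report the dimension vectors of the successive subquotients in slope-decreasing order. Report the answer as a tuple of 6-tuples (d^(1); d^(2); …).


Barcode: M ≅ I[1,1]^3, I[1,5], I[3,3]^2, I[3,4], I[6,6]. HN layers by μ_θ (5 steps, strictly decreasing):
  μ^(1)=28; μ^(2)=15; μ^(3)=2; μ^(4)=-11; μ^(5)=-50

((0, 0, 2, 0, 0, 0); (0, 0, 1, 1, 0, 0); (0, 1, 1, 1, 1, 0); (4, 0, 0, 0, 0, 0); (0, 0, 0, 0, 0, 1))


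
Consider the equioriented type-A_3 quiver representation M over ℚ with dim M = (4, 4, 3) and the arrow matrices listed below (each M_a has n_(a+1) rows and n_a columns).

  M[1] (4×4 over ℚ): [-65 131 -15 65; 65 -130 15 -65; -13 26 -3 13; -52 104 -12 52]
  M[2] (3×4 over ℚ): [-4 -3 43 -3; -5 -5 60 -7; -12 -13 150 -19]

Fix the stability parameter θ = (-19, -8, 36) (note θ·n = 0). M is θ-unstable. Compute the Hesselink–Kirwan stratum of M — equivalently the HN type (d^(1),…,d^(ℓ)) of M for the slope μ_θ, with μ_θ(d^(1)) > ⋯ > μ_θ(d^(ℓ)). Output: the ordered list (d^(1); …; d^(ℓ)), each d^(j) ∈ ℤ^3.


Barcode: M ≅ I[1,1]^2, I[1,3]^2, I[2,2], I[2,3]. HN layers by μ_θ (3 steps, strictly decreasing):
  μ^(1)=36; μ^(2)=-8; μ^(3)=-19

((0, 0, 3); (0, 4, 0); (4, 0, 0))


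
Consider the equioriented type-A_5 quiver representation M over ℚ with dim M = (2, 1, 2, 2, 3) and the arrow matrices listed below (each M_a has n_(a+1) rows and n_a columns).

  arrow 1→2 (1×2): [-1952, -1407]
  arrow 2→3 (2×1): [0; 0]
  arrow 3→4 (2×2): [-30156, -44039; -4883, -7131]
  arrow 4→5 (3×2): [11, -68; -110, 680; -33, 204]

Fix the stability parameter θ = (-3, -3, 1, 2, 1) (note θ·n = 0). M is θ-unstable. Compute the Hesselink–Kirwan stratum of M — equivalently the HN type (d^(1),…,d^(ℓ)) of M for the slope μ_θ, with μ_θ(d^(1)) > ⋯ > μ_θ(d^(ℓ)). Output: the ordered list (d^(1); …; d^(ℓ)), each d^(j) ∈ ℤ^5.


Barcode: M ≅ I[1,1], I[1,2], I[3,4], I[3,5], I[5,5]^2. HN layers by μ_θ (4 steps, strictly decreasing):
  μ^(1)=2; μ^(2)=3/2; μ^(3)=1; μ^(4)=-3

((0, 0, 0, 1, 0); (0, 0, 0, 1, 1); (0, 0, 2, 0, 2); (2, 1, 0, 0, 0))


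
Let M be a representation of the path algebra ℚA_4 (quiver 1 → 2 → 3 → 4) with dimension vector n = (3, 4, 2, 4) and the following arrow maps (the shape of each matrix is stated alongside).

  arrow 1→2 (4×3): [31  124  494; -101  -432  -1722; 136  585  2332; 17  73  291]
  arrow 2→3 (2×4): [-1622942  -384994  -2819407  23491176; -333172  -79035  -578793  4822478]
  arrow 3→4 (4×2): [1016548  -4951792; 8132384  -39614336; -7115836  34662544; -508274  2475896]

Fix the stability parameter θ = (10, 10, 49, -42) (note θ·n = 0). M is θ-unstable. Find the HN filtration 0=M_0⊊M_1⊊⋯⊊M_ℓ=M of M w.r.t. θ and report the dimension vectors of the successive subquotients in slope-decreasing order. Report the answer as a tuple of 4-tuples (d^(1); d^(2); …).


Barcode: M ≅ I[1,2], I[1,3], I[1,4], I[2,2], I[4,4]^3. HN layers by μ_θ (4 steps, strictly decreasing):
  μ^(1)=49; μ^(2)=10; μ^(3)=27/4; μ^(4)=-42

((0, 0, 1, 0); (2, 3, 0, 0); (1, 1, 1, 1); (0, 0, 0, 3))


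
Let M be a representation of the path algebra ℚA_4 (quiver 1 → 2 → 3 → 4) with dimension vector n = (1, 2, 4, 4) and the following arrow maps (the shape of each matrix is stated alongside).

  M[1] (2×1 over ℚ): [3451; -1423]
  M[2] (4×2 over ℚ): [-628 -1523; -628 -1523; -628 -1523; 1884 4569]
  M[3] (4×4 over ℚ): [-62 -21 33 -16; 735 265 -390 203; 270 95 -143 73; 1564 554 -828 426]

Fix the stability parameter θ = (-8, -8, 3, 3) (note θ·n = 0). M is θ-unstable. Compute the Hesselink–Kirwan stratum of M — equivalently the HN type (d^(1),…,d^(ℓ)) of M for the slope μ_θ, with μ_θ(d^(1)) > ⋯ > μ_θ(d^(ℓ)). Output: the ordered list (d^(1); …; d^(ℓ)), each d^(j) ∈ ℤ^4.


Barcode: M ≅ I[1,4], I[2,2], I[3,4]^3. HN layers by μ_θ (2 steps, strictly decreasing):
  μ^(1)=3; μ^(2)=-8

((0, 0, 4, 4); (1, 2, 0, 0))


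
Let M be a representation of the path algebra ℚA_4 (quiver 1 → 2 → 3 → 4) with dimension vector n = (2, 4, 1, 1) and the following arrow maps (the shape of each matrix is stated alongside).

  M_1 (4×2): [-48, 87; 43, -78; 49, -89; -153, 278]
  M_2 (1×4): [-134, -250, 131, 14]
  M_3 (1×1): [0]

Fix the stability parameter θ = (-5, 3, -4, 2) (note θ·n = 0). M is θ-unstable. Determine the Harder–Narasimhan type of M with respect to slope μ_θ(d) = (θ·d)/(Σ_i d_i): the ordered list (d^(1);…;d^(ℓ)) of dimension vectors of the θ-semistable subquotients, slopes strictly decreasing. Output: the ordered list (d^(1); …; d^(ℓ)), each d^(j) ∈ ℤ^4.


Interval decomposition of M: I[1,2], I[1,3], I[2,2]^2, I[4,4].
HN type (ℓ=4): μ^(1)=3; μ^(2)=2; μ^(3)=-1/2; μ^(4)=-5

((0, 3, 0, 0); (0, 0, 0, 1); (0, 1, 1, 0); (2, 0, 0, 0))


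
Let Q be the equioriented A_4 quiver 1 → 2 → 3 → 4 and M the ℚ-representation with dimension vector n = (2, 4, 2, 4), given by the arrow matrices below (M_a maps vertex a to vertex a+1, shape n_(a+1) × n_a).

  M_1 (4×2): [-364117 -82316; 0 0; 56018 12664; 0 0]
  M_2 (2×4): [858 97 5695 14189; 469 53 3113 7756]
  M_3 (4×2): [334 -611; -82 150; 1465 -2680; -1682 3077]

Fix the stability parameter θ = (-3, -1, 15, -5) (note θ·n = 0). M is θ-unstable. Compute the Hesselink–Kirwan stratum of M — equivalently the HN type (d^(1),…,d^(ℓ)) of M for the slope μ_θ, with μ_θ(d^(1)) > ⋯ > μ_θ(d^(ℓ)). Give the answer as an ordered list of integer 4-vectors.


Barcode: M ≅ I[1,1], I[1,4], I[2,2]^2, I[2,4], I[4,4]^2. HN layers by μ_θ (4 steps, strictly decreasing):
  μ^(1)=5; μ^(2)=-1; μ^(3)=-3; μ^(4)=-5

((0, 0, 2, 2); (0, 4, 0, 0); (2, 0, 0, 0); (0, 0, 0, 2))


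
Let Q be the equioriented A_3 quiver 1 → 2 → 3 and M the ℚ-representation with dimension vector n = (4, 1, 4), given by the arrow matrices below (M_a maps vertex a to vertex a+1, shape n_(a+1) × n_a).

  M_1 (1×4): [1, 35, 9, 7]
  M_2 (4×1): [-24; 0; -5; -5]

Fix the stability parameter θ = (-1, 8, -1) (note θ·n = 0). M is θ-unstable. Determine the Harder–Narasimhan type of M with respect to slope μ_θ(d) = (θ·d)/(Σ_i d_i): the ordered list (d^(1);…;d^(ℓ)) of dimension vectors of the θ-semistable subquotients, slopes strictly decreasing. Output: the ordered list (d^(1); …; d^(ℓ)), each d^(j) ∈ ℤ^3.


Barcode: M ≅ I[1,1]^3, I[1,3], I[3,3]^3. HN layers by μ_θ (2 steps, strictly decreasing):
  μ^(1)=7/2; μ^(2)=-1

((0, 1, 1); (4, 0, 3))


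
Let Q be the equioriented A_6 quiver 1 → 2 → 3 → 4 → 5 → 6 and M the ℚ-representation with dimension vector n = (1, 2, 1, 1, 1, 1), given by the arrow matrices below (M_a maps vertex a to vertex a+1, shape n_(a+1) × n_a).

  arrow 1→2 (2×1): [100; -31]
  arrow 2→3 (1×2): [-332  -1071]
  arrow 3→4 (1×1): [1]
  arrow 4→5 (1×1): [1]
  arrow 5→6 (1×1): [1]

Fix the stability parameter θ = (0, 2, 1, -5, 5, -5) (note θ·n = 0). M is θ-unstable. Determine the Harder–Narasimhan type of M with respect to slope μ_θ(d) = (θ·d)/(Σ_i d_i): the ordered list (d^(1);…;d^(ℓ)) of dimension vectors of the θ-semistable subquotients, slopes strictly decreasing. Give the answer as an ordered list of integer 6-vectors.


Via rank(M_{q-1}∘⋯∘M_p): M ≅ I[1,6], I[2,2].
μ_θ-semistable layers: μ^(1)=2; μ^(2)=0; μ^(3)=-1/2

((0, 1, 0, 0, 0, 0); (0, 0, 0, 0, 1, 1); (1, 1, 1, 1, 0, 0))


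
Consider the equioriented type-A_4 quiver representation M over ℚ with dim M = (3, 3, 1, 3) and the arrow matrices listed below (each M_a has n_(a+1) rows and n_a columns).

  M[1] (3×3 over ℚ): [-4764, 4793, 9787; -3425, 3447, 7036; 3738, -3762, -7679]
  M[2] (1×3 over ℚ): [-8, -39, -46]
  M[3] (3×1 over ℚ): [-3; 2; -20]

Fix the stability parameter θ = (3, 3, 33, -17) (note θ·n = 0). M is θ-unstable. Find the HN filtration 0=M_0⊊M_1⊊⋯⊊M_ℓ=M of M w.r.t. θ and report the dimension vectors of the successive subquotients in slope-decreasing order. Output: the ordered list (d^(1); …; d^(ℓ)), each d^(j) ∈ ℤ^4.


Via rank(M_{q-1}∘⋯∘M_p): M ≅ I[1,2]^2, I[1,4], I[4,4]^2.
μ_θ-semistable layers: μ^(1)=8; μ^(2)=3; μ^(3)=-17

((0, 0, 1, 1); (3, 3, 0, 0); (0, 0, 0, 2))


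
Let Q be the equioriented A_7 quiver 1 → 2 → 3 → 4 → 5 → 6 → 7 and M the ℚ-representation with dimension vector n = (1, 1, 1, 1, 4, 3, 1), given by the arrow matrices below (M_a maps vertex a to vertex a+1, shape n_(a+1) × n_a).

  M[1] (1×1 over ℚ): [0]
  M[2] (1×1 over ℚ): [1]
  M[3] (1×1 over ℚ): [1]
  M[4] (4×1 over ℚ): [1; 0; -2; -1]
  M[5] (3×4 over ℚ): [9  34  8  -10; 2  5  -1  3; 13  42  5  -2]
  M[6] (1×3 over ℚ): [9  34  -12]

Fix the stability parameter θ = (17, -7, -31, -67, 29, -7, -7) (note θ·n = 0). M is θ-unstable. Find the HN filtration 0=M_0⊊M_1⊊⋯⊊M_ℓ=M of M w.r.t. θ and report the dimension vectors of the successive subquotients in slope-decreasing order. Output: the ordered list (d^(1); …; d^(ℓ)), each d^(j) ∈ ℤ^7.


Interval decomposition of M: I[1,1], I[2,7], I[5,5], I[5,6]^2.
HN type (ℓ=5): μ^(1)=29; μ^(2)=17; μ^(3)=11; μ^(4)=5; μ^(5)=-35

((0, 0, 0, 0, 1, 0, 0); (1, 0, 0, 0, 0, 0, 0); (0, 0, 0, 0, 2, 2, 0); (0, 0, 0, 0, 1, 1, 1); (0, 1, 1, 1, 0, 0, 0))


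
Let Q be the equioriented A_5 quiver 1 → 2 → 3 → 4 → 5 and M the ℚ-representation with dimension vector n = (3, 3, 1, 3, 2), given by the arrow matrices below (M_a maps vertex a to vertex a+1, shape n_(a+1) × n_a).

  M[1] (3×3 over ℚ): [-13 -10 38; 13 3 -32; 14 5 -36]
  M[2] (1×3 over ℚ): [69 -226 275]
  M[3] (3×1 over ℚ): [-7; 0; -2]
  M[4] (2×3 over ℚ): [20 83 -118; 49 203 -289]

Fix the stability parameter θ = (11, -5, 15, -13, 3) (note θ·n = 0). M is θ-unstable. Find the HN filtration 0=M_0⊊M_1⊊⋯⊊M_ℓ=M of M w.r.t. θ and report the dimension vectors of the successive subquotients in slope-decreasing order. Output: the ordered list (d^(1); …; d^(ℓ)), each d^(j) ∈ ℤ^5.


Barcode: M ≅ I[1,2]^2, I[1,5], I[4,4], I[4,5]. HN layers by μ_θ (3 steps, strictly decreasing):
  μ^(1)=3; μ^(2)=2; μ^(3)=-13

((2, 2, 0, 0, 2); (1, 1, 1, 1, 0); (0, 0, 0, 2, 0))


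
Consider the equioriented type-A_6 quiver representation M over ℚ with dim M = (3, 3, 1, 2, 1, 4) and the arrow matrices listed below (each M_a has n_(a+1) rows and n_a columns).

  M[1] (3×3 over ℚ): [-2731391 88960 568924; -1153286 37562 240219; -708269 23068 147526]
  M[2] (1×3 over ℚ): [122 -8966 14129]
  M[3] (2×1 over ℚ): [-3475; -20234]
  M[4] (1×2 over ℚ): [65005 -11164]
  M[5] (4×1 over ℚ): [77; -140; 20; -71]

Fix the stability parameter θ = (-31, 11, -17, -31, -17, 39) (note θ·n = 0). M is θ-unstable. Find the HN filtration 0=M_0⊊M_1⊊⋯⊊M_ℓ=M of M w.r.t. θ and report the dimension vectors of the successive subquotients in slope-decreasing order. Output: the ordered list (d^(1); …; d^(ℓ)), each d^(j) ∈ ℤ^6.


Interval decomposition of M: I[1,1], I[1,2], I[1,6], I[2,2], I[4,4], I[6,6]^3.
HN type (ℓ=4): μ^(1)=39; μ^(2)=11; μ^(3)=-27/2; μ^(4)=-31

((0, 0, 0, 0, 0, 4); (0, 2, 0, 0, 0, 0); (0, 1, 1, 1, 1, 0); (3, 0, 0, 1, 0, 0))


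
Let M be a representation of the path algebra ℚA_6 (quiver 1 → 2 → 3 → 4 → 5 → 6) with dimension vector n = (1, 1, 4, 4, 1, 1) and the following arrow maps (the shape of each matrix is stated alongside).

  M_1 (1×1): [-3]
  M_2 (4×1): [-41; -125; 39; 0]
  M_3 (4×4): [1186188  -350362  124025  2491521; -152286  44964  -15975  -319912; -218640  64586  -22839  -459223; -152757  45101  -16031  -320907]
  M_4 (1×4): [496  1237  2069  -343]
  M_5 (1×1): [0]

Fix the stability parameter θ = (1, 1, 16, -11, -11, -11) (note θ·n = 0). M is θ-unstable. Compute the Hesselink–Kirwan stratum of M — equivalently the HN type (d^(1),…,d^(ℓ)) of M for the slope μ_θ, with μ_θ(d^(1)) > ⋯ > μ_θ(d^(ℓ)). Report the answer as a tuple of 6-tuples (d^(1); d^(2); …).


Barcode: M ≅ I[1,5], I[3,3], I[3,4]^2, I[4,4], I[6,6]. HN layers by μ_θ (4 steps, strictly decreasing):
  μ^(1)=16; μ^(2)=5/2; μ^(3)=-4/5; μ^(4)=-11

((0, 0, 1, 0, 0, 0); (0, 0, 2, 2, 0, 0); (1, 1, 1, 1, 1, 0); (0, 0, 0, 1, 0, 1))


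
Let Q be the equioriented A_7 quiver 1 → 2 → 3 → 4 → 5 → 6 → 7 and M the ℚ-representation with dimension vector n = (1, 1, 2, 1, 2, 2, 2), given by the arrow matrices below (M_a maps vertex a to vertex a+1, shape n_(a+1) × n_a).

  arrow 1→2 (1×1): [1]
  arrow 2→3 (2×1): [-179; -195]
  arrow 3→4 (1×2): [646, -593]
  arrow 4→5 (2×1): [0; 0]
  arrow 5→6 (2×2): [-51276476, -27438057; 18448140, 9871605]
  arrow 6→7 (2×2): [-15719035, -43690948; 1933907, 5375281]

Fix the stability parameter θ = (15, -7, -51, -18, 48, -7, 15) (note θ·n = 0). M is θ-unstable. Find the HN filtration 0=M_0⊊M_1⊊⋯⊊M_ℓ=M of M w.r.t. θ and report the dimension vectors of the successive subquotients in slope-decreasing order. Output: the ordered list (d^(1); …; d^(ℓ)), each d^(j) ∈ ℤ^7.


Interval decomposition of M: I[1,4], I[3,3], I[5,5], I[5,7], I[6,7].
HN type (ℓ=6): μ^(1)=48; μ^(2)=56/3; μ^(3)=15; μ^(4)=-7; μ^(5)=-61/4; μ^(6)=-51

((0, 0, 0, 0, 1, 0, 0); (0, 0, 0, 0, 1, 1, 1); (0, 0, 0, 0, 0, 0, 1); (0, 0, 0, 0, 0, 1, 0); (1, 1, 1, 1, 0, 0, 0); (0, 0, 1, 0, 0, 0, 0))


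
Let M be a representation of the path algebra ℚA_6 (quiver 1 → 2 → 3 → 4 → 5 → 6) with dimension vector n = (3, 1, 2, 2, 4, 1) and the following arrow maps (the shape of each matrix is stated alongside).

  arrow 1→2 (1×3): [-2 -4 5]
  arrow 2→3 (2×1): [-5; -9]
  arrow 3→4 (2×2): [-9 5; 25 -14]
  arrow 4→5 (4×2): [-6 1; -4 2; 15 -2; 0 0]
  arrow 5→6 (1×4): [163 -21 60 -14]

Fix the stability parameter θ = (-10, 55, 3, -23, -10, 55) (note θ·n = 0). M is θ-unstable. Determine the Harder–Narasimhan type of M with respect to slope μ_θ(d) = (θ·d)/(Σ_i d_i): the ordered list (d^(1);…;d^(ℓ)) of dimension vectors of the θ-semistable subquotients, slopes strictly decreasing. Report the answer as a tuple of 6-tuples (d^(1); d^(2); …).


Via rank(M_{q-1}∘⋯∘M_p): M ≅ I[1,1]^2, I[1,6], I[3,5], I[5,5]^2.
μ_θ-semistable layers: μ^(1)=55; μ^(2)=25/4; μ^(3)=-10

((0, 0, 0, 0, 0, 1); (0, 1, 1, 1, 1, 0); (3, 0, 1, 1, 3, 0))


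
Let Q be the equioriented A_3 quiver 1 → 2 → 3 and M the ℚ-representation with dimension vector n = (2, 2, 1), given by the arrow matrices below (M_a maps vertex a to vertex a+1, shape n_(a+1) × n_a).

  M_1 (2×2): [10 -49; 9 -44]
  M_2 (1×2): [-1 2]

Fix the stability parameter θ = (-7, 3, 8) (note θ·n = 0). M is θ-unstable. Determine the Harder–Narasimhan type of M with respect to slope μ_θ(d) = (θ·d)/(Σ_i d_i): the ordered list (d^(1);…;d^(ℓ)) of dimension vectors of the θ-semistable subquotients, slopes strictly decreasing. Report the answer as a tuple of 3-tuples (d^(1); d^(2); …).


Barcode: M ≅ I[1,2], I[1,3]. HN layers by μ_θ (3 steps, strictly decreasing):
  μ^(1)=8; μ^(2)=3; μ^(3)=-7

((0, 0, 1); (0, 2, 0); (2, 0, 0))


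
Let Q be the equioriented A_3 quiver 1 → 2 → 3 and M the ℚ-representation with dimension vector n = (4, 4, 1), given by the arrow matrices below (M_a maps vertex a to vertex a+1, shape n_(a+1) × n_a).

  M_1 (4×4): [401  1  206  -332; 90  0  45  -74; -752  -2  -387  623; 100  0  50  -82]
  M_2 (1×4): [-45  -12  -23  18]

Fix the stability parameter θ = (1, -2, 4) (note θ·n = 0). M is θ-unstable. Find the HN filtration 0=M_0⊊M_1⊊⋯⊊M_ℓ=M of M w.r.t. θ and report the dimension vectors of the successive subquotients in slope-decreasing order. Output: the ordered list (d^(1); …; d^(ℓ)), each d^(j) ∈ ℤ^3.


Via rank(M_{q-1}∘⋯∘M_p): M ≅ I[1,1], I[1,2]^2, I[1,3], I[2,2].
μ_θ-semistable layers: μ^(1)=4; μ^(2)=1; μ^(3)=-1/2; μ^(4)=-2

((0, 0, 1); (1, 0, 0); (3, 3, 0); (0, 1, 0))


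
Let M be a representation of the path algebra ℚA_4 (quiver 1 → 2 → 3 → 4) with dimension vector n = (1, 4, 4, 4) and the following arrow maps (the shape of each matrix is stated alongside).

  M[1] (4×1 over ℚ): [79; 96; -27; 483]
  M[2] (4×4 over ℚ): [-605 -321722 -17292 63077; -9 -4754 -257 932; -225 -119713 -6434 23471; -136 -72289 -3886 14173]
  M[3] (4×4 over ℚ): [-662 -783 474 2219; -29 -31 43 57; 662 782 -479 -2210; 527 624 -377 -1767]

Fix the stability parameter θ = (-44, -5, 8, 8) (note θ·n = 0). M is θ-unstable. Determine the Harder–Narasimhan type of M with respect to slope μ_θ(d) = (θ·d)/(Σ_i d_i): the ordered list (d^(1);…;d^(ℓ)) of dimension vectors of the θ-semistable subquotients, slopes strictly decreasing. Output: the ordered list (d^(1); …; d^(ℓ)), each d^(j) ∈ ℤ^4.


Barcode: M ≅ I[1,4], I[2,4]^3. HN layers by μ_θ (3 steps, strictly decreasing):
  μ^(1)=8; μ^(2)=-5; μ^(3)=-44

((0, 0, 4, 4); (0, 4, 0, 0); (1, 0, 0, 0))


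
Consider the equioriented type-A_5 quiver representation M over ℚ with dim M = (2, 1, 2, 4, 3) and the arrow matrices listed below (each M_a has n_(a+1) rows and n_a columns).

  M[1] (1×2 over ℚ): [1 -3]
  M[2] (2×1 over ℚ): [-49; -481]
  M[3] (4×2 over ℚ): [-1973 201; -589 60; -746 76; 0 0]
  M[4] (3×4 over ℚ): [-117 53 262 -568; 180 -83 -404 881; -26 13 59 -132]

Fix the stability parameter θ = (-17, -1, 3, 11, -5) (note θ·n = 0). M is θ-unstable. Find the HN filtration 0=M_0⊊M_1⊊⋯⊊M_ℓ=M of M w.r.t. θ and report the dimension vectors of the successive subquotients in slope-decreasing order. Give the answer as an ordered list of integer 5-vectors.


Via rank(M_{q-1}∘⋯∘M_p): M ≅ I[1,1], I[1,5], I[3,5], I[4,4], I[4,5].
μ_θ-semistable layers: μ^(1)=11; μ^(2)=3; μ^(3)=-1; μ^(4)=-17

((0, 0, 0, 1, 0); (0, 0, 2, 3, 3); (0, 1, 0, 0, 0); (2, 0, 0, 0, 0))


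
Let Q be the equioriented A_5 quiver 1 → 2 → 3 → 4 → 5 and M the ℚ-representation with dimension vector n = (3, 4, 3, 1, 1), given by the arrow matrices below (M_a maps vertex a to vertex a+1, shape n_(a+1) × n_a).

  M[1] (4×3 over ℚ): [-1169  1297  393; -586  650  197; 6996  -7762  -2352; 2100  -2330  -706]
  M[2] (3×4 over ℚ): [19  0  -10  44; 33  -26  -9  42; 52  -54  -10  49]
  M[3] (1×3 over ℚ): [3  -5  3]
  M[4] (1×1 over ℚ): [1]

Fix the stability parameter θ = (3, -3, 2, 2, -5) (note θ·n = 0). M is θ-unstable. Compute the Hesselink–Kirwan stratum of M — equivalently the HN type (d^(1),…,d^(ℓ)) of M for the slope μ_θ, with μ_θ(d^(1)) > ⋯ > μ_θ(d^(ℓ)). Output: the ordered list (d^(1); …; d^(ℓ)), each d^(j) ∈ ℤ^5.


Via rank(M_{q-1}∘⋯∘M_p): M ≅ I[1,3]^2, I[1,5], I[2,2].
μ_θ-semistable layers: μ^(1)=2; μ^(2)=0; μ^(3)=-1/5; μ^(4)=-3

((0, 0, 2, 0, 0); (2, 2, 0, 0, 0); (1, 1, 1, 1, 1); (0, 1, 0, 0, 0))


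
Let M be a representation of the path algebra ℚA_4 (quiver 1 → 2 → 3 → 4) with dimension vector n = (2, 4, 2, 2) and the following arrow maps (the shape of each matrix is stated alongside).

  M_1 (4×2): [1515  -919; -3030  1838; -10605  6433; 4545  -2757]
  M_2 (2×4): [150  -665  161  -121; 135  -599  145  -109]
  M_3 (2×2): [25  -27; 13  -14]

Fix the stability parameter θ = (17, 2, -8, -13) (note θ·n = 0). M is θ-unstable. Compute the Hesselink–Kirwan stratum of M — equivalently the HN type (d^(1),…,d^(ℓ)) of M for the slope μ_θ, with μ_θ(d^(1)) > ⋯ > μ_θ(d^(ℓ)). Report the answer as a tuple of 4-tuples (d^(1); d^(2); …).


Barcode: M ≅ I[1,1], I[1,4], I[2,2]^2, I[2,4]. HN layers by μ_θ (4 steps, strictly decreasing):
  μ^(1)=17; μ^(2)=2; μ^(3)=-1/2; μ^(4)=-19/3

((1, 0, 0, 0); (0, 2, 0, 0); (1, 1, 1, 1); (0, 1, 1, 1))


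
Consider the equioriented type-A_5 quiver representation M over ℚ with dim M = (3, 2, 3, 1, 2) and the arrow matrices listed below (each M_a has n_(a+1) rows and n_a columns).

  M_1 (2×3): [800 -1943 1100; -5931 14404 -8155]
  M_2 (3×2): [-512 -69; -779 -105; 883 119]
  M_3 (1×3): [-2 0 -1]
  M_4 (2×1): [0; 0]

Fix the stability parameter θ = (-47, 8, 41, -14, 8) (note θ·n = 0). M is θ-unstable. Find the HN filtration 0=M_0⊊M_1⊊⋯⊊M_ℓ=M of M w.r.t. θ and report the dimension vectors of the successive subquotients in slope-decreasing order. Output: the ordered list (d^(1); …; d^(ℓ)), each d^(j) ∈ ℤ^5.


Via rank(M_{q-1}∘⋯∘M_p): M ≅ I[1,1], I[1,3], I[1,4], I[3,3], I[5,5]^2.
μ_θ-semistable layers: μ^(1)=41; μ^(2)=27/2; μ^(3)=8; μ^(4)=-47

((0, 0, 2, 0, 0); (0, 0, 1, 1, 0); (0, 2, 0, 0, 2); (3, 0, 0, 0, 0))


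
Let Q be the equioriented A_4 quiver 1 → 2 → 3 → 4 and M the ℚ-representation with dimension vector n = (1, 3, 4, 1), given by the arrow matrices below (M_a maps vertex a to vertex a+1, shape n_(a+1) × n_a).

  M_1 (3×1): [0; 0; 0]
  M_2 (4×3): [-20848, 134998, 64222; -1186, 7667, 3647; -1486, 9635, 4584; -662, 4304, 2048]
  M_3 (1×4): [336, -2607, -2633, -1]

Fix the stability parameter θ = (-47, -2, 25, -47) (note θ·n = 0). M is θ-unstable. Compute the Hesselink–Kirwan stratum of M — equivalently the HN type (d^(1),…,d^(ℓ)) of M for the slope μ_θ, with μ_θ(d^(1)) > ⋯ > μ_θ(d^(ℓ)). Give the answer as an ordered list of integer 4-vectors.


Interval decomposition of M: I[1,1], I[2,3]^2, I[2,4], I[3,3].
HN type (ℓ=4): μ^(1)=25; μ^(2)=-2; μ^(3)=-8; μ^(4)=-47

((0, 0, 3, 0); (0, 2, 0, 0); (0, 1, 1, 1); (1, 0, 0, 0))


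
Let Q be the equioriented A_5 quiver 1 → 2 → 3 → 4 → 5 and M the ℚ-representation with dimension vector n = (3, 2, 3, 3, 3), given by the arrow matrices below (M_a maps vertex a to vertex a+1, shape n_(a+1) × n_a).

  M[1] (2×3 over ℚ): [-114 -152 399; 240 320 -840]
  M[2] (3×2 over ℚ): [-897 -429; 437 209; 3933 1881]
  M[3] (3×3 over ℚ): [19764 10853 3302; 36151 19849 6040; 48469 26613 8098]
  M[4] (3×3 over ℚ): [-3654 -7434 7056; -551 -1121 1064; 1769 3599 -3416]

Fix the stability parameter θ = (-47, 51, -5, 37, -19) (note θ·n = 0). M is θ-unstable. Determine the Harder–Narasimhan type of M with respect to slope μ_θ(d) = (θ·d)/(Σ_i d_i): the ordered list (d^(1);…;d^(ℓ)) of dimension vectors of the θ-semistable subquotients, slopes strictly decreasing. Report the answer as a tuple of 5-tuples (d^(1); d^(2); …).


Via rank(M_{q-1}∘⋯∘M_p): M ≅ I[1,1]^2, I[1,5], I[2,2], I[3,4]^2, I[5,5]^2.
μ_θ-semistable layers: μ^(1)=51; μ^(2)=37; μ^(3)=16; μ^(4)=-5; μ^(5)=-19; μ^(6)=-47

((0, 1, 0, 0, 0); (0, 0, 0, 2, 0); (0, 1, 1, 1, 1); (0, 0, 2, 0, 0); (0, 0, 0, 0, 2); (3, 0, 0, 0, 0))


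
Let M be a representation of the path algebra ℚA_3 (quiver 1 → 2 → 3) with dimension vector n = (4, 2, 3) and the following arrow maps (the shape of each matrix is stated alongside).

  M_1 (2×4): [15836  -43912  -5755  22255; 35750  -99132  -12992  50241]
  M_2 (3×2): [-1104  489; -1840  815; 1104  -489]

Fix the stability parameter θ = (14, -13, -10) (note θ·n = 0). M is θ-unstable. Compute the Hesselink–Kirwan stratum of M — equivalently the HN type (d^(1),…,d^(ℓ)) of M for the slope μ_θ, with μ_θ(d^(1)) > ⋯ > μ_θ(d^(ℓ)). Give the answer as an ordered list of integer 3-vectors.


Via rank(M_{q-1}∘⋯∘M_p): M ≅ I[1,1]^2, I[1,2], I[1,3], I[3,3]^2.
μ_θ-semistable layers: μ^(1)=14; μ^(2)=1/2; μ^(3)=-3; μ^(4)=-10

((2, 0, 0); (1, 1, 0); (1, 1, 1); (0, 0, 2))


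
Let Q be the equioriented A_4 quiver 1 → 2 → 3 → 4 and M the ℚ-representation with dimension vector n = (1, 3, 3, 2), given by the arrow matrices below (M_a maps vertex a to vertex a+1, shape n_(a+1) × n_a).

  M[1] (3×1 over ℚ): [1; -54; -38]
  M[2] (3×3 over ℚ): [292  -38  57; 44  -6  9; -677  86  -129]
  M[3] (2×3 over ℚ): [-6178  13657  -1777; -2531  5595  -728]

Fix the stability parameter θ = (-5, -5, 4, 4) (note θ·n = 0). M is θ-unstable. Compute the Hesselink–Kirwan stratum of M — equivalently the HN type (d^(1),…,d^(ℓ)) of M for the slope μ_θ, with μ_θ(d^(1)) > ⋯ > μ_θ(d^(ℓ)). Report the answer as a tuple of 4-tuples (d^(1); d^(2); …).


Barcode: M ≅ I[1,4], I[2,2], I[2,3], I[3,4]. HN layers by μ_θ (2 steps, strictly decreasing):
  μ^(1)=4; μ^(2)=-5

((0, 0, 3, 2); (1, 3, 0, 0))


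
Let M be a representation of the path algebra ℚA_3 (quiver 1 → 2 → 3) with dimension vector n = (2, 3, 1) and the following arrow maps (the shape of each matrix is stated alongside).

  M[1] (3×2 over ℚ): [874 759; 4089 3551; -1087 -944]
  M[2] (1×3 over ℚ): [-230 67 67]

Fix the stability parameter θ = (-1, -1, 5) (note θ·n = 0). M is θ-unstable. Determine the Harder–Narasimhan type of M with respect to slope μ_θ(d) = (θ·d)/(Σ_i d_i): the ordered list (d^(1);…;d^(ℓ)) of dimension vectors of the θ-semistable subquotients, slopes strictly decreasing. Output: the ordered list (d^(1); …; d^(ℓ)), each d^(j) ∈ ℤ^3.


Via rank(M_{q-1}∘⋯∘M_p): M ≅ I[1,2], I[1,3], I[2,2].
μ_θ-semistable layers: μ^(1)=5; μ^(2)=-1

((0, 0, 1); (2, 3, 0))


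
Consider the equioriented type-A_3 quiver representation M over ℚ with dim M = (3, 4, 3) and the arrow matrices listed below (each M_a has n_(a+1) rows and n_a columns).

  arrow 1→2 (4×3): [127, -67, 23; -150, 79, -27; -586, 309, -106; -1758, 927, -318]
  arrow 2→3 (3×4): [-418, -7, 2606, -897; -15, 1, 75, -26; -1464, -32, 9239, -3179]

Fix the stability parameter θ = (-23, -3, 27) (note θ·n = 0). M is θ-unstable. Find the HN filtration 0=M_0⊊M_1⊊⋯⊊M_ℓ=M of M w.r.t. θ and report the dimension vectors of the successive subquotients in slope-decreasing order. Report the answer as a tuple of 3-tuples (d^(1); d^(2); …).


Interval decomposition of M: I[1,3]^3, I[2,2].
HN type (ℓ=3): μ^(1)=27; μ^(2)=-3; μ^(3)=-23

((0, 0, 3); (0, 4, 0); (3, 0, 0))
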